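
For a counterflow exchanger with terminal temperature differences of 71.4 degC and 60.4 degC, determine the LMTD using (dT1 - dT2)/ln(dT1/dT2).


LMTD = (dT1 - dT2) / ln(dT1/dT2)
= (71.4 - 60.4) / ln(71.4 / 60.4) = 11 / 0.167309 = 65.75

65.75 degC


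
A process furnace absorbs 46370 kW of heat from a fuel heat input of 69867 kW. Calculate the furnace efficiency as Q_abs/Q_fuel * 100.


Furnace efficiency = Q_absorbed / Q_fuel * 100
= 46370 / 69867 * 100 = 66.37

66.37 %


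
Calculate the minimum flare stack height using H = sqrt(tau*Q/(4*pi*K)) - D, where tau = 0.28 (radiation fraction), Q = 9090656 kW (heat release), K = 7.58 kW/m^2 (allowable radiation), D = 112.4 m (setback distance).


tau*Q/(4*pi*K) = 0.28 * 9090656 / (4 * pi * 7.58) = 26722.3
sqrt(26722.3) = 163.47
H = 163.47 - 112.4 = 51.07

51.07 m


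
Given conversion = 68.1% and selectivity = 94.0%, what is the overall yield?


Overall yield = conversion (%) * selectivity (%) / 100
Conversion = 68.1%, Selectivity = 94.0%
Y = 68.1 * 94.0 / 100
= 64.014 %

64.014 %


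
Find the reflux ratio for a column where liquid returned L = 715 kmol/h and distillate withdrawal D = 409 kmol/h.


Reflux ratio definition: R = L / D (liquid returned / distillate withdrawn)
L = 715 kmol/h, D = 409 kmol/h
R = 715 / 409 = 1.748

1.748


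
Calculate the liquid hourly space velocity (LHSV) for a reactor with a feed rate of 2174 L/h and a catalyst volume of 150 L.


LHSV = volumetric feed rate / catalyst volume
= 2174 L/h / 150 L
= 14.49 h^-1

14.49 h^-1


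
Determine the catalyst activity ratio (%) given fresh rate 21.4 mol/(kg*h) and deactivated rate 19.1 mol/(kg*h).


Activity (%) = (rate_used / rate_fresh) * 100
rate_used = 19.1, rate_fresh = 21.4
= (19.1 / 21.4) * 100
= 0.8925 * 100 = 89.25

89.25 %


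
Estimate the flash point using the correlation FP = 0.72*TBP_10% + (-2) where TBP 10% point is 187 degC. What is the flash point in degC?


FP = 0.72 * 187 + (-2) = 132.64

132.64 degC


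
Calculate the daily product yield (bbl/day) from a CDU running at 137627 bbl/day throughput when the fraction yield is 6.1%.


Crude throughput = 137627 bbl/day
Fraction yield = 6.1%
yield = throughput * fraction / 100
yield = 137627 * 6.1 / 100 = 8395.247

8395.247 bbl/day


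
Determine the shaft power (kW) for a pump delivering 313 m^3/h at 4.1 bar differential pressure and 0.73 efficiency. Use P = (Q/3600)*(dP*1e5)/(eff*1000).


Q = 313 / 3600 = 0.0869444 m^3/s
P = 0.0869444 * (4.1 * 1e5) / 0.73 / 1000 = 48.83

48.83 kW


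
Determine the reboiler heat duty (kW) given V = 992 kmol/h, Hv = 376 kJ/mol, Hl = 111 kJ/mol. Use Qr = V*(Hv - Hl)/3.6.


Qr = 992 * (376 - 111) / 3.6 = 992 * 265 / 3.6 = 73020

73020 kW


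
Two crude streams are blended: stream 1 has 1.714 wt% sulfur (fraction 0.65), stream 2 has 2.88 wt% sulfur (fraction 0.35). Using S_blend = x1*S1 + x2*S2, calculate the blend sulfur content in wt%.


Linear sulfur blending: S_blend = x1*S1 + x2*S2
Contribution 1: 0.65 * 1.714 = 1.1141 wt%
Contribution 2: 0.35 * 2.88 = 1.008 wt%
S_blend = 1.1141 + 1.008 = 2.1221

2.1221 wt%


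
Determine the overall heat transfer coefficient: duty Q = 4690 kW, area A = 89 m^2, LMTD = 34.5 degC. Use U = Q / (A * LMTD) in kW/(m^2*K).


From Q = U*A*LMTD, U = Q / (A * LMTD)
U = 4690 / (89 * 34.5) = 4690 / 3070.5 = 1.527

1.527 kW/(m^2*K)


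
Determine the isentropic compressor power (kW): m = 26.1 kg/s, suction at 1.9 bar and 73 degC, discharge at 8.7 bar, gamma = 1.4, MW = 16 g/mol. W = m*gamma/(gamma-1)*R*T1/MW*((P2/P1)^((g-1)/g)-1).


Isentropic work: W = m*(gamma/(gamma-1))*(R*T1/MW)*((P2/P1)^((gamma-1)/gamma) - 1)
T1 = 73 + 273.15 = 346.15 K
Pressure ratio = 8.7 / 1.9 = 4.57895
Exponent = (1.4 - 1)/1.4 = 0.285714
(P2/P1)^exp - 1 = 4.57895^0.285714 - 1 = 0.544508
W = 26.1 * 1.4 / 0.4 * 8.314 * 346.15 / 16 * 0.544508 = 8947

8947 kW


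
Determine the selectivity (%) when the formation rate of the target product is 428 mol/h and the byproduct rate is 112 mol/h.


Selectivity = desired / (desired + undesired) * 100
Total products = 428 + 112 = 540 mol/h
S = 428 / 540 * 100
= 0.7926 * 100
= 79.26 %

79.26 %


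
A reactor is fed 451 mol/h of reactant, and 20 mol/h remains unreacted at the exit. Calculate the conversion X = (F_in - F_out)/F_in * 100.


X = (F_in - F_out) / F_in * 100
Moles reacted = 451 - 20 = 431
X = 431 / 451 * 100
= 0.9557 * 100
= 95.57 %

95.57 %


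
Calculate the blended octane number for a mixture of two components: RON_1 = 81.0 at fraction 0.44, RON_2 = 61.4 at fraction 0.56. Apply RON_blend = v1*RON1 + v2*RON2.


Linear blending: RON_blend = sum(vi * RONi)
Contribution 1: 0.44 * 81.0 = 35.64
Contribution 2: 0.56 * 61.4 = 34.384
RON_blend = 35.64 + 34.384 = 70.024

70.024


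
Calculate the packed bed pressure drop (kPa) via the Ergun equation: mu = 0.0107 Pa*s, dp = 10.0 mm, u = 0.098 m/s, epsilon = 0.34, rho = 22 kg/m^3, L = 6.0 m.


dp = 10.0 mm = 0.01 m
Viscous term = 150*0.0107*0.098*(1-0.34)^2 / (0.01^2*0.34^3) = 17432.2
Inertial term = 1.75*22*0.098^2*(1-0.34) / (0.01*0.34^3) = 620.898
dP/L = 17432.2 + 620.898 = 18053.1 Pa/m
dP = 18053.1 * 6.0 / 1000 = 108.3 kPa

108.3 kPa


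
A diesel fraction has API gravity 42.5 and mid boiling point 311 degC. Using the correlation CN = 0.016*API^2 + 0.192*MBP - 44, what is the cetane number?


CN = 0.016 * 42.5^2 + 0.192 * 311 - 44
CN = 28.9 + 59.712 - 44 = 44.612

44.612


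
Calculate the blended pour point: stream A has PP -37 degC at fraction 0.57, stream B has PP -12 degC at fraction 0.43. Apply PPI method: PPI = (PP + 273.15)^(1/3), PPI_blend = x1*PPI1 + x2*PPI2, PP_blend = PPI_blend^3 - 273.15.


PPI_1 = (-37 + 273.15)^(1/3) = 6.181056
PPI_2 = (-12 + 273.15)^(1/3) = 6.391901
PPI_blend = 0.57 * 6.181056 + 0.43 * 6.391901 = 6.271719
PP_blend = 6.271719^3 - 273.15 = 246.6947 - 273.15 = -26.46

-26.46 degC


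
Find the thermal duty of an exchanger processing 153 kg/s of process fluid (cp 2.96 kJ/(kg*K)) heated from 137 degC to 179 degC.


Q = m_dot * cp * delta_T
delta_T = 179 - 137 = 42 K
Q = 153 * 2.96 * 42
= 452.88 * 42
= 19020.96 kW

19020.96 kW


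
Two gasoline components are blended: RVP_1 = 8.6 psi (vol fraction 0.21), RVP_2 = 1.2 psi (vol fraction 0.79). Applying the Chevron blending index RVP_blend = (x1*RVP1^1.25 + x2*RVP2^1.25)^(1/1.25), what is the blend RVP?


Chevron index: RVP_blend = (sum xi*RVPi^1.25)^(1/1.25)
RVP^1.25 terms: 0.21 * 8.6^1.25 + 0.79 * 1.2^1.25 = 4.08494
RVP_blend = 4.08494^(1/1.25) = 3.083

3.083 psi


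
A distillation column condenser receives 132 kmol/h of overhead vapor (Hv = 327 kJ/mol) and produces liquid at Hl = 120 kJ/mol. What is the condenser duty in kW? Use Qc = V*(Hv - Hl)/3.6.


Qc = 132 * (327 - 120) / 3.6 = 132 * 207 / 3.6 = 7590

7590 kW


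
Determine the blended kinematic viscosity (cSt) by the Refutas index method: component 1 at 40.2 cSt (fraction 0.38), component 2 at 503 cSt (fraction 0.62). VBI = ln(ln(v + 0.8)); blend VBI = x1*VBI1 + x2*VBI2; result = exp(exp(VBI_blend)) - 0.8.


Refutas method: VBN_i = 14.534*ln(ln(visc_i + 0.8)) + 10.975, blended linearly by mass fraction; since VBN is linear in VBI_i = ln(ln(visc_i + 0.8)) and the fractions sum to 1, blend VBI directly: visc = exp(exp(VBI_blend)) - 0.8
VBI_1 = ln(ln(40.2 + 0.8)) = 1.31199
VBI_2 = ln(ln(503 + 0.8)) = 1.82812
VBI_blend = 0.38 * 1.31199 + 0.62 * 1.82812 = 1.63199
visc_blend = exp(exp(1.63199)) - 0.8 = 165.5

165.5 cSt


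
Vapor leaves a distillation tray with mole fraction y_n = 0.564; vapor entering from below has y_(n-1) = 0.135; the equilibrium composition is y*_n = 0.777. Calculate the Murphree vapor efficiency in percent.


Murphree vapor efficiency: EMV = (y_n - y_(n-1)) / (y*_n - y_(n-1)) * 100
EMV = (0.564 - 0.135) / (0.777 - 0.135) * 100 = 0.429 / 0.642 * 100 = 66.82

66.82 %


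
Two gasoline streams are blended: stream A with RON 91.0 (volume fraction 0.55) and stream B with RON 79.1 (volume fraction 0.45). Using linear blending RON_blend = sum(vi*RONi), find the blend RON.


Linear blending: RON_blend = sum(vi * RONi)
Contribution 1: 0.55 * 91.0 = 50.05
Contribution 2: 0.45 * 79.1 = 35.595
RON_blend = 50.05 + 35.595 = 85.645

85.645


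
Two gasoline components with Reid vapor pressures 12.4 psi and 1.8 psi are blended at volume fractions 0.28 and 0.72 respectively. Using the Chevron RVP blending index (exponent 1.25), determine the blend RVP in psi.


Chevron index: RVP_blend = (sum xi*RVPi^1.25)^(1/1.25)
RVP^1.25 terms: 0.28 * 12.4^1.25 + 0.72 * 1.8^1.25 = 8.01646
RVP_blend = 8.01646^(1/1.25) = 5.287

5.287 psi


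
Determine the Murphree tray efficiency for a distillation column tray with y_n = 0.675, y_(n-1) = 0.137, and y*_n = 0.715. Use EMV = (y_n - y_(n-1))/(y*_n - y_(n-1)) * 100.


Murphree vapor efficiency: EMV = (y_n - y_(n-1)) / (y*_n - y_(n-1)) * 100
EMV = (0.675 - 0.137) / (0.715 - 0.137) * 100 = 0.538 / 0.578 * 100 = 93.08

93.08 %


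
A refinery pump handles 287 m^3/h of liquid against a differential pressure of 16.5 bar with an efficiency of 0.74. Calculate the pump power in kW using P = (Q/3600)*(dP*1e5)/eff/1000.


Q = 287 / 3600 = 0.0797222 m^3/s
P = 0.0797222 * (16.5 * 1e5) / 0.74 / 1000 = 177.8

177.8 kW


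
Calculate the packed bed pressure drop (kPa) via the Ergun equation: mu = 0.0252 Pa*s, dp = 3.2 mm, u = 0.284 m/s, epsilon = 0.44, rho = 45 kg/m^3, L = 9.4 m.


dp = 3.2 mm = 0.0032 m
Viscous term = 150*0.0252*0.284*(1-0.44)^2 / (0.0032^2*0.44^3) = 385947
Inertial term = 1.75*45*0.284^2*(1-0.44) / (0.0032*0.44^3) = 13048.7
dP/L = 385947 + 13048.7 = 398996 Pa/m
dP = 398996 * 9.4 / 1000 = 3751 kPa

3751 kPa


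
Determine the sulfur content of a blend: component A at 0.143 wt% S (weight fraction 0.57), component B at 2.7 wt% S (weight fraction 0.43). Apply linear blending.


Linear sulfur blending: S_blend = x1*S1 + x2*S2
Contribution 1: 0.57 * 0.143 = 0.08151 wt%
Contribution 2: 0.43 * 2.7 = 1.161 wt%
S_blend = 0.08151 + 1.161 = 1.24251

1.24251 wt%


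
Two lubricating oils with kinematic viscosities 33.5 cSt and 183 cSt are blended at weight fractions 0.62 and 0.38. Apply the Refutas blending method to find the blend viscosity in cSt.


Refutas method: VBN_i = 14.534*ln(ln(visc_i + 0.8)) + 10.975, blended linearly by mass fraction; since VBN is linear in VBI_i = ln(ln(visc_i + 0.8)) and the fractions sum to 1, blend VBI directly: visc = exp(exp(VBI_blend)) - 0.8
VBI_1 = ln(ln(33.5 + 0.8)) = 1.26275
VBI_2 = ln(ln(183 + 0.8)) = 1.65132
VBI_blend = 0.62 * 1.26275 + 0.38 * 1.65132 = 1.41041
visc_blend = exp(exp(1.41041)) - 0.8 = 59.40

59.40 cSt


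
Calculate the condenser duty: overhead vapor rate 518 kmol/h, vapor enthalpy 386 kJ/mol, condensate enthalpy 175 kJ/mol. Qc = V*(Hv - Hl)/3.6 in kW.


Qc = 518 * (386 - 175) / 3.6 = 518 * 211 / 3.6 = 30360

30360 kW


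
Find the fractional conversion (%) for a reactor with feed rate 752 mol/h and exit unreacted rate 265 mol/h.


X = (F_in - F_out) / F_in * 100
Moles reacted = 752 - 265 = 487
X = 487 / 752 * 100
= 0.6476 * 100
= 64.76 %

64.76 %


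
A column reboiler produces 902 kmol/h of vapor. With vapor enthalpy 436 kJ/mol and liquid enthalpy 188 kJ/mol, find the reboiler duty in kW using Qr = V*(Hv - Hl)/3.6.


Qr = 902 * (436 - 188) / 3.6 = 902 * 248 / 3.6 = 62140

62140 kW


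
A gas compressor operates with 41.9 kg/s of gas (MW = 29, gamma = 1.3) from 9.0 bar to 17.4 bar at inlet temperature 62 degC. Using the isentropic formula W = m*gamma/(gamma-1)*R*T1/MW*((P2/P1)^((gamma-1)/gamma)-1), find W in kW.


Isentropic work: W = m*(gamma/(gamma-1))*(R*T1/MW)*((P2/P1)^((gamma-1)/gamma) - 1)
T1 = 62 + 273.15 = 335.15 K
Pressure ratio = 17.4 / 9.0 = 1.93333
Exponent = (1.3 - 1)/1.3 = 0.230769
(P2/P1)^exp - 1 = 1.93333^0.230769 - 1 = 0.164315
W = 41.9 * 1.3 / 0.3 * 8.314 * 335.15 / 29 * 0.164315 = 2867

2867 kW


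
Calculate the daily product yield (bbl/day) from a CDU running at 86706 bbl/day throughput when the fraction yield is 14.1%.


Crude throughput = 86706 bbl/day
Fraction yield = 14.1%
yield = throughput * fraction / 100
yield = 86706 * 14.1 / 100 = 12225.546

12225.546 bbl/day


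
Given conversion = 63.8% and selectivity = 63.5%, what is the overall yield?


Overall yield = conversion (%) * selectivity (%) / 100
Conversion = 63.8%, Selectivity = 63.5%
Y = 63.8 * 63.5 / 100
= 40.513 %

40.513 %


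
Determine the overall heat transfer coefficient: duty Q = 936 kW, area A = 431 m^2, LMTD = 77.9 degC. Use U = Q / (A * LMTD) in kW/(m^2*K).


From Q = U*A*LMTD, U = Q / (A * LMTD)
U = 936 / (431 * 77.9) = 936 / 33574.9 = 0.02788

0.02788 kW/(m^2*K)


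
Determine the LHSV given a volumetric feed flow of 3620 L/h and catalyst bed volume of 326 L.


LHSV = volumetric feed rate / catalyst volume
= 3620 L/h / 326 L
= 11.10 h^-1

11.10 h^-1


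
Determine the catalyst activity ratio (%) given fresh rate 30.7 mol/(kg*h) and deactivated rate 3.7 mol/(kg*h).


Activity (%) = (rate_used / rate_fresh) * 100
rate_used = 3.7, rate_fresh = 30.7
= (3.7 / 30.7) * 100
= 0.1205 * 100 = 12.05

12.05 %


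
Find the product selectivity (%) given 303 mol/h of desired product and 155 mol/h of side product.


Selectivity = desired / (desired + undesired) * 100
Total products = 303 + 155 = 458 mol/h
S = 303 / 458 * 100
= 0.6616 * 100
= 66.16 %

66.16 %


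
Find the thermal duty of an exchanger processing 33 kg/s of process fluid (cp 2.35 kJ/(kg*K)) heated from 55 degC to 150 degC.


Q = m_dot * cp * delta_T
delta_T = 150 - 55 = 95 K
Q = 33 * 2.35 * 95
= 77.55 * 95
= 7367.25 kW

7367.25 kW


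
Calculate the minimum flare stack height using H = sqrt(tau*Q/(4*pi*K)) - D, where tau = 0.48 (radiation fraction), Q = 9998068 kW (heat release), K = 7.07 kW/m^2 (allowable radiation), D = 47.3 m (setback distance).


tau*Q/(4*pi*K) = 0.48 * 9998068 / (4 * pi * 7.07) = 54016.7
sqrt(54016.7) = 232.415
H = 232.415 - 47.3 = 185.1

185.1 m


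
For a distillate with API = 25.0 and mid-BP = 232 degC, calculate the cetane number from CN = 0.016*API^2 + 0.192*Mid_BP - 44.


CN = 0.016 * 25.0^2 + 0.192 * 232 - 44
CN = 10 + 44.544 - 44 = 10.544

10.544


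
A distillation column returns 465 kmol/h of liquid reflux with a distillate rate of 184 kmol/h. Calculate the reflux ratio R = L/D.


Reflux ratio definition: R = L / D (liquid returned / distillate withdrawn)
L = 465 kmol/h, D = 184 kmol/h
R = 465 / 184 = 2.527

2.527


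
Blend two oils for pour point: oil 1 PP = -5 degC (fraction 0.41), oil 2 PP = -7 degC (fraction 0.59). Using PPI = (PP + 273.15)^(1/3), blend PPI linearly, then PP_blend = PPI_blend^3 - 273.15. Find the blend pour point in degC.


PPI_1 = (-5 + 273.15)^(1/3) = 6.448508
PPI_2 = (-7 + 273.15)^(1/3) = 6.432436
PPI_blend = 0.41 * 6.448508 + 0.59 * 6.432436 = 6.439026
PP_blend = 6.439026^3 - 273.15 = 266.9688 - 273.15 = -6.18

-6.18 degC


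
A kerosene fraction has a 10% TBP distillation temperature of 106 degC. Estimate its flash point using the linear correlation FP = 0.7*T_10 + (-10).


FP = 0.7 * 106 + (-10) = 64.2

64.2 degC


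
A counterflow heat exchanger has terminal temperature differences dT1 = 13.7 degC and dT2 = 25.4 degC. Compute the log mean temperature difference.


LMTD = (dT1 - dT2) / ln(dT1/dT2)
= (13.7 - 25.4) / ln(13.7 / 25.4) = -11.7 / -0.617353 = 18.95

18.95 degC


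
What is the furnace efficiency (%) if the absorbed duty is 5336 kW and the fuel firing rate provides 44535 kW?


Furnace efficiency = Q_absorbed / Q_fuel * 100
= 5336 / 44535 * 100 = 11.98

11.98 %


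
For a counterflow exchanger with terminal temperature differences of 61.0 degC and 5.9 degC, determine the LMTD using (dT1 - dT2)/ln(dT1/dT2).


LMTD = (dT1 - dT2) / ln(dT1/dT2)
= (61.0 - 5.9) / ln(61.0 / 5.9) = 55.1 / 2.33592 = 23.59

23.59 degC


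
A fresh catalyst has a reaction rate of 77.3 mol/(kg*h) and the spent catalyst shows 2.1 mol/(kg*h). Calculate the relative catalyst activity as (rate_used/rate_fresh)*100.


Activity (%) = (rate_used / rate_fresh) * 100
rate_used = 2.1, rate_fresh = 77.3
= (2.1 / 77.3) * 100
= 0.02717 * 100 = 2.717

2.717 %


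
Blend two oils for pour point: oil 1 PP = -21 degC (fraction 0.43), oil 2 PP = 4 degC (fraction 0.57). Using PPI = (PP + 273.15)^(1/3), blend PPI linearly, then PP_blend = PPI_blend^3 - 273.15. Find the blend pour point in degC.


PPI_1 = (-21 + 273.15)^(1/3) = 6.317613
PPI_2 = (4 + 273.15)^(1/3) = 6.51986
PPI_blend = 0.43 * 6.317613 + 0.57 * 6.51986 = 6.432894
PP_blend = 6.432894^3 - 273.15 = 266.2068 - 273.15 = -6.94

-6.94 degC


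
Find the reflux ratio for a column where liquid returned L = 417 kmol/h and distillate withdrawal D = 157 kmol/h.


Reflux ratio definition: R = L / D (liquid returned / distillate withdrawn)
L = 417 kmol/h, D = 157 kmol/h
R = 417 / 157 = 2.656

2.656


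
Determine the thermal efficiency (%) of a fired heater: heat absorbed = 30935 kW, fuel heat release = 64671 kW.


Furnace efficiency = Q_absorbed / Q_fuel * 100
= 30935 / 64671 * 100 = 47.83

47.83 %


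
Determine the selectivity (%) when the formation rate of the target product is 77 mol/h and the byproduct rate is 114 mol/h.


Selectivity = desired / (desired + undesired) * 100
Total products = 77 + 114 = 191 mol/h
S = 77 / 191 * 100
= 0.4031 * 100
= 40.31 %

40.31 %


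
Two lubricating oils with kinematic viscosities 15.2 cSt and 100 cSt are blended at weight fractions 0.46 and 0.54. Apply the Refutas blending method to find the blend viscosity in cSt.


Refutas method: VBN_i = 14.534*ln(ln(visc_i + 0.8)) + 10.975, blended linearly by mass fraction; since VBN is linear in VBI_i = ln(ln(visc_i + 0.8)) and the fractions sum to 1, blend VBI directly: visc = exp(exp(VBI_blend)) - 0.8
VBI_1 = ln(ln(15.2 + 0.8)) = 1.01978
VBI_2 = ln(ln(100 + 0.8)) = 1.52891
VBI_blend = 0.46 * 1.01978 + 0.54 * 1.52891 = 1.29471
visc_blend = exp(exp(1.29471)) - 0.8 = 37.67

37.67 cSt


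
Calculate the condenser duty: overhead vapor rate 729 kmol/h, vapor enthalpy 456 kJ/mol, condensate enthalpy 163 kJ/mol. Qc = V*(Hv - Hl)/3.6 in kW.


Qc = 729 * (456 - 163) / 3.6 = 729 * 293 / 3.6 = 59330

59330 kW


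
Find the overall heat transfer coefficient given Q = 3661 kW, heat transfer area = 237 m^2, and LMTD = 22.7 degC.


From Q = U*A*LMTD, U = Q / (A * LMTD)
U = 3661 / (237 * 22.7) = 3661 / 5379.9 = 0.6805

0.6805 kW/(m^2*K)


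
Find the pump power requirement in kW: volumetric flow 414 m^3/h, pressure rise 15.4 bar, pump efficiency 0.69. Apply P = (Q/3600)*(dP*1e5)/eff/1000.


Q = 414 / 3600 = 0.115 m^3/s
P = 0.115 * (15.4 * 1e5) / 0.69 / 1000 = 256.7

256.7 kW


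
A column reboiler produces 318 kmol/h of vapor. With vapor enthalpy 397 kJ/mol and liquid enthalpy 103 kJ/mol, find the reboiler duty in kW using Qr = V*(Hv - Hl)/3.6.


Qr = 318 * (397 - 103) / 3.6 = 318 * 294 / 3.6 = 25970

25970 kW


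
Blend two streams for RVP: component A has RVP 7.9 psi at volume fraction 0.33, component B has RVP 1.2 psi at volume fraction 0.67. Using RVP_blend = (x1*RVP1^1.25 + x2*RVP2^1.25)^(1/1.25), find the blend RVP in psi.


Chevron index: RVP_blend = (sum xi*RVPi^1.25)^(1/1.25)
RVP^1.25 terms: 0.33 * 7.9^1.25 + 0.67 * 1.2^1.25 = 5.21216
RVP_blend = 5.21216^(1/1.25) = 3.746

3.746 psi


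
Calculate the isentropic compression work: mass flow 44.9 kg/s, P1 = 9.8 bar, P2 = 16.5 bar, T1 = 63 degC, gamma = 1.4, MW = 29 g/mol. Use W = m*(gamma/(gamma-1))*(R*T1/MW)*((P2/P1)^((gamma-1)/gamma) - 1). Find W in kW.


Isentropic work: W = m*(gamma/(gamma-1))*(R*T1/MW)*((P2/P1)^((gamma-1)/gamma) - 1)
T1 = 63 + 273.15 = 336.15 K
Pressure ratio = 16.5 / 9.8 = 1.68367
Exponent = (1.4 - 1)/1.4 = 0.285714
(P2/P1)^exp - 1 = 1.68367^0.285714 - 1 = 0.160499
W = 44.9 * 1.4 / 0.4 * 8.314 * 336.15 / 29 * 0.160499 = 2431

2431 kW


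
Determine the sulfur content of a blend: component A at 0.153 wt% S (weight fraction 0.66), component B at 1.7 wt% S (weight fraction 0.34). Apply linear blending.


Linear sulfur blending: S_blend = x1*S1 + x2*S2
Contribution 1: 0.66 * 0.153 = 0.10098 wt%
Contribution 2: 0.34 * 1.7 = 0.578 wt%
S_blend = 0.10098 + 0.578 = 0.67898

0.67898 wt%


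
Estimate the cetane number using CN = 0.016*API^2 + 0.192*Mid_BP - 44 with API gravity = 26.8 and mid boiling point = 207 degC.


CN = 0.016 * 26.8^2 + 0.192 * 207 - 44
CN = 11.49184 + 39.744 - 44 = 7.23584

7.23584


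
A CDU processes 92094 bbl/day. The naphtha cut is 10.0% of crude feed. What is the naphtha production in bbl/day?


Crude throughput = 92094 bbl/day
Fraction yield = 10.0%
yield = throughput * fraction / 100
yield = 92094 * 10.0 / 100 = 9209.4

9209.4 bbl/day


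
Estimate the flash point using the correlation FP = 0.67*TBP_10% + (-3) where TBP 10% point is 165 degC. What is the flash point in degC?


FP = 0.67 * 165 + (-3) = 107.55

107.55 degC


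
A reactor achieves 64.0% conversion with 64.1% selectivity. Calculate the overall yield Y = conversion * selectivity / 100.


Overall yield = conversion (%) * selectivity (%) / 100
Conversion = 64.0%, Selectivity = 64.1%
Y = 64.0 * 64.1 / 100
= 41.024 %

41.024 %


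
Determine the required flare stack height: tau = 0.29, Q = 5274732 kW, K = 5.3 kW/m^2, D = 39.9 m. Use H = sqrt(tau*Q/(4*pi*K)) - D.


tau*Q/(4*pi*K) = 0.29 * 5274732 / (4 * pi * 5.3) = 22967.4
sqrt(22967.4) = 151.55
H = 151.55 - 39.9 = 111.7

111.7 m


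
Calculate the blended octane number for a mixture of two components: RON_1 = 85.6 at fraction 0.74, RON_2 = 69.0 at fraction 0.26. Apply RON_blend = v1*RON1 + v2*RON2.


Linear blending: RON_blend = sum(vi * RONi)
Contribution 1: 0.74 * 85.6 = 63.344
Contribution 2: 0.26 * 69.0 = 17.94
RON_blend = 63.344 + 17.94 = 81.284

81.284


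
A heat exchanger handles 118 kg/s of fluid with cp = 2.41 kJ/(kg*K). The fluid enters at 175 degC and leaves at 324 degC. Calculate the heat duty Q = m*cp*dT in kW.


Q = m_dot * cp * delta_T
delta_T = 324 - 175 = 149 K
Q = 118 * 2.41 * 149
= 284.38 * 149
= 42372.62 kW

42372.62 kW


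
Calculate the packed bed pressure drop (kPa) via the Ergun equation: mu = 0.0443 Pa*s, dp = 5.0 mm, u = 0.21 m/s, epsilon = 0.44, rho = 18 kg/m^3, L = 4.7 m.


dp = 5.0 mm = 0.005 m
Viscous term = 150*0.0443*0.21*(1-0.44)^2 / (0.005^2*0.44^3) = 205491
Inertial term = 1.75*18*0.21^2*(1-0.44) / (0.005*0.44^3) = 1826.46
dP/L = 205491 + 1826.46 = 207317 Pa/m
dP = 207317 * 4.7 / 1000 = 974.4 kPa

974.4 kPa


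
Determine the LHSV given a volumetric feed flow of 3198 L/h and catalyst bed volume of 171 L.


LHSV = volumetric feed rate / catalyst volume
= 3198 L/h / 171 L
= 18.70 h^-1

18.70 h^-1


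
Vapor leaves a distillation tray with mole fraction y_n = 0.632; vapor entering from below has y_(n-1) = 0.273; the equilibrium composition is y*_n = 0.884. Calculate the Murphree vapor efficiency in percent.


Murphree vapor efficiency: EMV = (y_n - y_(n-1)) / (y*_n - y_(n-1)) * 100
EMV = (0.632 - 0.273) / (0.884 - 0.273) * 100 = 0.359 / 0.611 * 100 = 58.76

58.76 %


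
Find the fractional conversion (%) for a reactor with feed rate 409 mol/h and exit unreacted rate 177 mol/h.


X = (F_in - F_out) / F_in * 100
Moles reacted = 409 - 177 = 232
X = 232 / 409 * 100
= 0.5672 * 100
= 56.72 %

56.72 %


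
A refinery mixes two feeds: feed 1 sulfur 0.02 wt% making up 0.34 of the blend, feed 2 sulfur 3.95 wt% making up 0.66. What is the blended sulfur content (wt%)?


Linear sulfur blending: S_blend = x1*S1 + x2*S2
Contribution 1: 0.34 * 0.02 = 0.0068 wt%
Contribution 2: 0.66 * 3.95 = 2.607 wt%
S_blend = 0.0068 + 2.607 = 2.6138

2.6138 wt%


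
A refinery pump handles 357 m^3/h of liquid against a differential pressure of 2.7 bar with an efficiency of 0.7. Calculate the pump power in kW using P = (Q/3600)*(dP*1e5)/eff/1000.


Q = 357 / 3600 = 0.0991667 m^3/s
P = 0.0991667 * (2.7 * 1e5) / 0.7 / 1000 = 38.25

38.25 kW


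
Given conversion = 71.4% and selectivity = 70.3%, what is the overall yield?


Overall yield = conversion (%) * selectivity (%) / 100
Conversion = 71.4%, Selectivity = 70.3%
Y = 71.4 * 70.3 / 100
= 50.1942 %

50.1942 %


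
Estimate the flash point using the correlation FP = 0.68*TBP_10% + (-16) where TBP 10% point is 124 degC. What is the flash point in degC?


FP = 0.68 * 124 + (-16) = 68.32

68.32 degC


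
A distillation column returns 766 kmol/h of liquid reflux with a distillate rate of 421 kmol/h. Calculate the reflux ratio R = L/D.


Reflux ratio definition: R = L / D (liquid returned / distillate withdrawn)
L = 766 kmol/h, D = 421 kmol/h
R = 766 / 421 = 1.819

1.819


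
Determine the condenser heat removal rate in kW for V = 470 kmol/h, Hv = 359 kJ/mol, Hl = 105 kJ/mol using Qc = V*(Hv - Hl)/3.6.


Qc = 470 * (359 - 105) / 3.6 = 470 * 254 / 3.6 = 33160

33160 kW


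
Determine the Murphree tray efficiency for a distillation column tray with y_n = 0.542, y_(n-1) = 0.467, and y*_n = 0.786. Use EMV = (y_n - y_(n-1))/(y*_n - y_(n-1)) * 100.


Murphree vapor efficiency: EMV = (y_n - y_(n-1)) / (y*_n - y_(n-1)) * 100
EMV = (0.542 - 0.467) / (0.786 - 0.467) * 100 = 0.075 / 0.319 * 100 = 23.51

23.51 %


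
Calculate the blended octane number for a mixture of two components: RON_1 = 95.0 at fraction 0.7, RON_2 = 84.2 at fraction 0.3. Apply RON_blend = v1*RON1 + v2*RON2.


Linear blending: RON_blend = sum(vi * RONi)
Contribution 1: 0.7 * 95.0 = 66.5
Contribution 2: 0.3 * 84.2 = 25.26
RON_blend = 66.5 + 25.26 = 91.76

91.76


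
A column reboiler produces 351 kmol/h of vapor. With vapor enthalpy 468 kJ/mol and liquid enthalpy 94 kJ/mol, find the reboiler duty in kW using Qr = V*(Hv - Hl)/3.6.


Qr = 351 * (468 - 94) / 3.6 = 351 * 374 / 3.6 = 36460

36460 kW


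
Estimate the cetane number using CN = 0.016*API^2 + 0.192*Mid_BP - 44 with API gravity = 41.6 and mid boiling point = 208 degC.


CN = 0.016 * 41.6^2 + 0.192 * 208 - 44
CN = 27.68896 + 39.936 - 44 = 23.62496

23.62496


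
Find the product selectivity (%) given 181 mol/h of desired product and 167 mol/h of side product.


Selectivity = desired / (desired + undesired) * 100
Total products = 181 + 167 = 348 mol/h
S = 181 / 348 * 100
= 0.5201 * 100
= 52.01 %

52.01 %


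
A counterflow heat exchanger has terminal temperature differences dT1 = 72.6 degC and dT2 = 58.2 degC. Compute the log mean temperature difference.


LMTD = (dT1 - dT2) / ln(dT1/dT2)
= (72.6 - 58.2) / ln(72.6 / 58.2) = 14.4 / 0.22108 = 65.13

65.13 degC


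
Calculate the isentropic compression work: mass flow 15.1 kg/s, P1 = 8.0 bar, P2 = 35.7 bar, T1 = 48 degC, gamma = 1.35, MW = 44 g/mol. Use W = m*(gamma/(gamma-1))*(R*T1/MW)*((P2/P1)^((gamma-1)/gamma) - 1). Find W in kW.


Isentropic work: W = m*(gamma/(gamma-1))*(R*T1/MW)*((P2/P1)^((gamma-1)/gamma) - 1)
T1 = 48 + 273.15 = 321.15 K
Pressure ratio = 35.7 / 8.0 = 4.4625
Exponent = (1.35 - 1)/1.35 = 0.259259
(P2/P1)^exp - 1 = 4.4625^0.259259 - 1 = 0.4737
W = 15.1 * 1.35 / 0.35 * 8.314 * 321.15 / 44 * 0.4737 = 1674

1674 kW


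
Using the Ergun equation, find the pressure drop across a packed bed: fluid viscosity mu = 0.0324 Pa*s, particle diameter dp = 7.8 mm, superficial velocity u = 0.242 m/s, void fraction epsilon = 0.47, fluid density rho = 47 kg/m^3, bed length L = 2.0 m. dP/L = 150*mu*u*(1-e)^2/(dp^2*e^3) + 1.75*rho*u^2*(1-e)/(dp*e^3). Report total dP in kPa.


dp = 7.8 mm = 0.0078 m
Viscous term = 150*0.0324*0.242*(1-0.47)^2 / (0.0078^2*0.47^3) = 52302.3
Inertial term = 1.75*47*0.242^2*(1-0.47) / (0.0078*0.47^3) = 3152.49
dP/L = 52302.3 + 3152.49 = 55454.8 Pa/m
dP = 55454.8 * 2.0 / 1000 = 110.9 kPa

110.9 kPa


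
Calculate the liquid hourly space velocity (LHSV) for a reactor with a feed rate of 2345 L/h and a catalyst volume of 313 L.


LHSV = volumetric feed rate / catalyst volume
= 2345 L/h / 313 L
= 7.492 h^-1

7.492 h^-1


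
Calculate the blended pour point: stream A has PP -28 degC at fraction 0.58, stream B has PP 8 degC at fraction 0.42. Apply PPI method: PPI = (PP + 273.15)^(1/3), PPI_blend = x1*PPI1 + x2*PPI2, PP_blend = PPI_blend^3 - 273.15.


PPI_1 = (-28 + 273.15)^(1/3) = 6.258601
PPI_2 = (8 + 273.15)^(1/3) = 6.551077
PPI_blend = 0.58 * 6.258601 + 0.42 * 6.551077 = 6.381441
PP_blend = 6.381441^3 - 273.15 = 259.8701 - 273.15 = -13.28

-13.28 degC


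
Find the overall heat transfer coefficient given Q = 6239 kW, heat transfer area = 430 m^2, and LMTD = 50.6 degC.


From Q = U*A*LMTD, U = Q / (A * LMTD)
U = 6239 / (430 * 50.6) = 6239 / 21758 = 0.2867

0.2867 kW/(m^2*K)


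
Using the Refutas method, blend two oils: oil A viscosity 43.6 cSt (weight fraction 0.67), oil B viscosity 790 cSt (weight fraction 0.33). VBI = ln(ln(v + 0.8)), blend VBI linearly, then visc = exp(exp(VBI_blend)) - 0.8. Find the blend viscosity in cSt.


Refutas method: VBN_i = 14.534*ln(ln(visc_i + 0.8)) + 10.975, blended linearly by mass fraction; since VBN is linear in VBI_i = ln(ln(visc_i + 0.8)) and the fractions sum to 1, blend VBI directly: visc = exp(exp(VBI_blend)) - 0.8
VBI_1 = ln(ln(43.6 + 0.8)) = 1.33322
VBI_2 = ln(ln(790 + 0.8)) = 1.89808
VBI_blend = 0.67 * 1.33322 + 0.33 * 1.89808 = 1.51962
visc_blend = exp(exp(1.51962)) - 0.8 = 95.79

95.79 cSt


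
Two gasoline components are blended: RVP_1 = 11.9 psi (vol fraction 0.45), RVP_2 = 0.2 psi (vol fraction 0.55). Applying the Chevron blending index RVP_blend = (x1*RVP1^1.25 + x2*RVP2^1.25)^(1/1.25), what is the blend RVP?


Chevron index: RVP_blend = (sum xi*RVPi^1.25)^(1/1.25)
RVP^1.25 terms: 0.45 * 11.9^1.25 + 0.55 * 0.2^1.25 = 10.0195
RVP_blend = 10.0195^(1/1.25) = 6.319

6.319 psi


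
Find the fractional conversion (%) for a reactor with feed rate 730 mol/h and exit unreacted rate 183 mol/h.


X = (F_in - F_out) / F_in * 100
Moles reacted = 730 - 183 = 547
X = 547 / 730 * 100
= 0.7493 * 100
= 74.93 %

74.93 %


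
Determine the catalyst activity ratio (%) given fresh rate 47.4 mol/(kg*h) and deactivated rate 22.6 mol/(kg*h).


Activity (%) = (rate_used / rate_fresh) * 100
rate_used = 22.6, rate_fresh = 47.4
= (22.6 / 47.4) * 100
= 0.4768 * 100 = 47.68

47.68 %


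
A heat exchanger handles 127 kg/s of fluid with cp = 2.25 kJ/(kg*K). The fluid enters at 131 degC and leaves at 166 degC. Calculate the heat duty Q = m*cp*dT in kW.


Q = m_dot * cp * delta_T
delta_T = 166 - 131 = 35 K
Q = 127 * 2.25 * 35
= 285.75 * 35
= 10001.25 kW

10001.25 kW


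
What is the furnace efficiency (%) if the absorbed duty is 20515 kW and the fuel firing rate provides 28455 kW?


Furnace efficiency = Q_absorbed / Q_fuel * 100
= 20515 / 28455 * 100 = 72.10

72.10 %


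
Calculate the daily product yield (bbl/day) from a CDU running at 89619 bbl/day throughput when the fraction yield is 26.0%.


Crude throughput = 89619 bbl/day
Fraction yield = 26.0%
yield = throughput * fraction / 100
yield = 89619 * 26.0 / 100 = 23300.94

23300.94 bbl/day


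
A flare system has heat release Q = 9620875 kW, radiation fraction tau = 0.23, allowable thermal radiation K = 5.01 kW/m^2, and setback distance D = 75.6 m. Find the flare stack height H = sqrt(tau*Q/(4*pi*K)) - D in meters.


tau*Q/(4*pi*K) = 0.23 * 9620875 / (4 * pi * 5.01) = 35147.5
sqrt(35147.5) = 187.477
H = 187.477 - 75.6 = 111.9

111.9 m


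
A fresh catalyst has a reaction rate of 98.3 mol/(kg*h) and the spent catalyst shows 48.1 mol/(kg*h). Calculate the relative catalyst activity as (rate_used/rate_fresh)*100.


Activity (%) = (rate_used / rate_fresh) * 100
rate_used = 48.1, rate_fresh = 98.3
= (48.1 / 98.3) * 100
= 0.4893 * 100 = 48.93

48.93 %


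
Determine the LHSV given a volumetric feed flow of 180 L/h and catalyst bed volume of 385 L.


LHSV = volumetric feed rate / catalyst volume
= 180 L/h / 385 L
= 0.4675 h^-1

0.4675 h^-1


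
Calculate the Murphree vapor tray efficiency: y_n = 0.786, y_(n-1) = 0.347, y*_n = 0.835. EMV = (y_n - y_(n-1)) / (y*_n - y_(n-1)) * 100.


Murphree vapor efficiency: EMV = (y_n - y_(n-1)) / (y*_n - y_(n-1)) * 100
EMV = (0.786 - 0.347) / (0.835 - 0.347) * 100 = 0.439 / 0.488 * 100 = 89.96

89.96 %


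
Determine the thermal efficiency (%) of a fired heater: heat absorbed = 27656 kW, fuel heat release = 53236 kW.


Furnace efficiency = Q_absorbed / Q_fuel * 100
= 27656 / 53236 * 100 = 51.95

51.95 %


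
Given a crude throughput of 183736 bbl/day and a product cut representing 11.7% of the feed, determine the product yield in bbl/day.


Crude throughput = 183736 bbl/day
Fraction yield = 11.7%
yield = throughput * fraction / 100
yield = 183736 * 11.7 / 100 = 21497.112

21497.112 bbl/day


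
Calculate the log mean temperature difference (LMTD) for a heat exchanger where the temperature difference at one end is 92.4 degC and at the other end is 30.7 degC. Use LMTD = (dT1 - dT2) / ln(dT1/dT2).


LMTD = (dT1 - dT2) / ln(dT1/dT2)
= (92.4 - 30.7) / ln(92.4 / 30.7) = 61.7 / 1.10186 = 56.00

56.00 degC


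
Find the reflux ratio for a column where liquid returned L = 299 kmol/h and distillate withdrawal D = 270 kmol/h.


Reflux ratio definition: R = L / D (liquid returned / distillate withdrawn)
L = 299 kmol/h, D = 270 kmol/h
R = 299 / 270 = 1.107

1.107


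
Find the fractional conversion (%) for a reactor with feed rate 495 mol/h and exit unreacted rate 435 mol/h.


X = (F_in - F_out) / F_in * 100
Moles reacted = 495 - 435 = 60
X = 60 / 495 * 100
= 0.1212 * 100
= 12.12 %

12.12 %


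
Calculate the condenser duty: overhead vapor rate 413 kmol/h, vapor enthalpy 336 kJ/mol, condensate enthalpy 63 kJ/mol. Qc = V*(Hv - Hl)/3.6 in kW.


Qc = 413 * (336 - 63) / 3.6 = 413 * 273 / 3.6 = 31320

31320 kW


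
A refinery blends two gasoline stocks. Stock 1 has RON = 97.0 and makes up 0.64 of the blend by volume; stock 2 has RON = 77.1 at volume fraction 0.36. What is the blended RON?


Linear blending: RON_blend = sum(vi * RONi)
Contribution 1: 0.64 * 97.0 = 62.08
Contribution 2: 0.36 * 77.1 = 27.756
RON_blend = 62.08 + 27.756 = 89.836

89.836


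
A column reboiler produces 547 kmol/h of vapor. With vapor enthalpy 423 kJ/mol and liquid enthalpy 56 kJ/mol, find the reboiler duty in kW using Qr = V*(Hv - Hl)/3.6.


Qr = 547 * (423 - 56) / 3.6 = 547 * 367 / 3.6 = 55760

55760 kW


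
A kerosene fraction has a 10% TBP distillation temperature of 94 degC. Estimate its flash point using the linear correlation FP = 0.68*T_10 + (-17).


FP = 0.68 * 94 + (-17) = 46.92

46.92 degC


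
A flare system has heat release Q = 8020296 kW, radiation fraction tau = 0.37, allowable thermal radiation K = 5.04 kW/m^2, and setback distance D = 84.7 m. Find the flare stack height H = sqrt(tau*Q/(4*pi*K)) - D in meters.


tau*Q/(4*pi*K) = 0.37 * 8020296 / (4 * pi * 5.04) = 46854.5
sqrt(46854.5) = 216.459
H = 216.459 - 84.7 = 131.8

131.8 m


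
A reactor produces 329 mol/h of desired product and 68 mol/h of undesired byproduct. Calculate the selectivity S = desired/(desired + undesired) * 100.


Selectivity = desired / (desired + undesired) * 100
Total products = 329 + 68 = 397 mol/h
S = 329 / 397 * 100
= 0.8287 * 100
= 82.87 %

82.87 %


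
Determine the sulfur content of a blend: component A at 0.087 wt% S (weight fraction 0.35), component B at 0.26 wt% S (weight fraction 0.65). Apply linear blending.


Linear sulfur blending: S_blend = x1*S1 + x2*S2
Contribution 1: 0.35 * 0.087 = 0.03045 wt%
Contribution 2: 0.65 * 0.26 = 0.169 wt%
S_blend = 0.03045 + 0.169 = 0.19945

0.19945 wt%


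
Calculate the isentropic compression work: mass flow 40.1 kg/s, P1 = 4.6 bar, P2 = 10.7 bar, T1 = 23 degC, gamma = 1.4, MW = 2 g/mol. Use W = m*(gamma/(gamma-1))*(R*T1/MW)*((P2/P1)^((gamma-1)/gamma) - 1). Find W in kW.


Isentropic work: W = m*(gamma/(gamma-1))*(R*T1/MW)*((P2/P1)^((gamma-1)/gamma) - 1)
T1 = 23 + 273.15 = 296.15 K
Pressure ratio = 10.7 / 4.6 = 2.32609
Exponent = (1.4 - 1)/1.4 = 0.285714
(P2/P1)^exp - 1 = 2.32609^0.285714 - 1 = 0.272771
W = 40.1 * 1.4 / 0.4 * 8.314 * 296.15 / 2 * 0.272771 = 47130

47130 kW


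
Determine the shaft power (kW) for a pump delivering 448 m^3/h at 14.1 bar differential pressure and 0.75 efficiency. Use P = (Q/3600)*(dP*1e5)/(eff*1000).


Q = 448 / 3600 = 0.124444 m^3/s
P = 0.124444 * (14.1 * 1e5) / 0.75 / 1000 = 234.0

234.0 kW


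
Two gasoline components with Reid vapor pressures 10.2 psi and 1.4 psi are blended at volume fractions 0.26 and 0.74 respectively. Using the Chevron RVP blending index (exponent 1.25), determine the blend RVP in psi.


Chevron index: RVP_blend = (sum xi*RVPi^1.25)^(1/1.25)
RVP^1.25 terms: 0.26 * 10.2^1.25 + 0.74 * 1.4^1.25 = 5.86632
RVP_blend = 5.86632^(1/1.25) = 4.118

4.118 psi


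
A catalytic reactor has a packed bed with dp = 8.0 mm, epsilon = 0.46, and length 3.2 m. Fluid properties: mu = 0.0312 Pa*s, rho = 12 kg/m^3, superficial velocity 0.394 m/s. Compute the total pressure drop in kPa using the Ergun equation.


dp = 8.0 mm = 0.008 m
Viscous term = 150*0.0312*0.394*(1-0.46)^2 / (0.008^2*0.46^3) = 86313
Inertial term = 1.75*12*0.394^2*(1-0.46) / (0.008*0.46^3) = 2260.7
dP/L = 86313 + 2260.7 = 88573.7 Pa/m
dP = 88573.7 * 3.2 / 1000 = 283.4 kPa

283.4 kPa


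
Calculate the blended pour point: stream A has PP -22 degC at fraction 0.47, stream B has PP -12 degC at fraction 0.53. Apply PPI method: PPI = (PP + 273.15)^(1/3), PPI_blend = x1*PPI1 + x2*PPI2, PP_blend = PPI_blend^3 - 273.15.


PPI_1 = (-22 + 273.15)^(1/3) = 6.30925
PPI_2 = (-12 + 273.15)^(1/3) = 6.391901
PPI_blend = 0.47 * 6.30925 + 0.53 * 6.391901 = 6.353055
PP_blend = 6.353055^3 - 273.15 = 256.4176 - 273.15 = -16.73

-16.73 degC


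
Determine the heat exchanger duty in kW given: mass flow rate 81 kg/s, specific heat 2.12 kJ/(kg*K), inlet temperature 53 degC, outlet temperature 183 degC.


Q = m_dot * cp * delta_T
delta_T = 183 - 53 = 130 K
Q = 81 * 2.12 * 130
= 171.72 * 130
= 22323.6 kW

22323.6 kW


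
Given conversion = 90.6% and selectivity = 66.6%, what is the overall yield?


Overall yield = conversion (%) * selectivity (%) / 100
Conversion = 90.6%, Selectivity = 66.6%
Y = 90.6 * 66.6 / 100
= 60.3396 %

60.3396 %


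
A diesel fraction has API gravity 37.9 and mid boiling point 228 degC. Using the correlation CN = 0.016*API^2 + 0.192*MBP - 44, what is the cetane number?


CN = 0.016 * 37.9^2 + 0.192 * 228 - 44
CN = 22.98256 + 43.776 - 44 = 22.75856

22.75856


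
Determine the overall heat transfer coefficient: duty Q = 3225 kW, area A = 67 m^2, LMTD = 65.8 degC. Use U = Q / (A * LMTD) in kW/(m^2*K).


From Q = U*A*LMTD, U = Q / (A * LMTD)
U = 3225 / (67 * 65.8) = 3225 / 4408.6 = 0.7315

0.7315 kW/(m^2*K)


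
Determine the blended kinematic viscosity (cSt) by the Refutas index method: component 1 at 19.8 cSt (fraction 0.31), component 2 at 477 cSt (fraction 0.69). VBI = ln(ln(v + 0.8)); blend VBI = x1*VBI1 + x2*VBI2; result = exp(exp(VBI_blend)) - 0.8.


Refutas method: VBN_i = 14.534*ln(ln(visc_i + 0.8)) + 10.975, blended linearly by mass fraction; since VBN is linear in VBI_i = ln(ln(visc_i + 0.8)) and the fractions sum to 1, blend VBI directly: visc = exp(exp(VBI_blend)) - 0.8
VBI_1 = ln(ln(19.8 + 0.8)) = 1.10701
VBI_2 = ln(ln(477 + 0.8)) = 1.81957
VBI_blend = 0.31 * 1.10701 + 0.69 * 1.81957 = 1.59868
visc_blend = exp(exp(1.59868)) - 0.8 = 139.9

139.9 cSt


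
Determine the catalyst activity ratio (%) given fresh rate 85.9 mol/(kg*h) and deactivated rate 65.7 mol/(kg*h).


Activity (%) = (rate_used / rate_fresh) * 100
rate_used = 65.7, rate_fresh = 85.9
= (65.7 / 85.9) * 100
= 0.7648 * 100 = 76.48

76.48 %


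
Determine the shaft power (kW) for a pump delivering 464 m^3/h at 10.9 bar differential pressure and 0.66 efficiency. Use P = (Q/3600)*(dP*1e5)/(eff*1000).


Q = 464 / 3600 = 0.128889 m^3/s
P = 0.128889 * (10.9 * 1e5) / 0.66 / 1000 = 212.9

212.9 kW


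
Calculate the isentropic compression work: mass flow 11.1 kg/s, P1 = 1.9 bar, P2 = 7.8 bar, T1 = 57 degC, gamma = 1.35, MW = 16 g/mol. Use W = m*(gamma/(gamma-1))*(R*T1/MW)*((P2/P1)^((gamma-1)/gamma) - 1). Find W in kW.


Isentropic work: W = m*(gamma/(gamma-1))*(R*T1/MW)*((P2/P1)^((gamma-1)/gamma) - 1)
T1 = 57 + 273.15 = 330.15 K
Pressure ratio = 7.8 / 1.9 = 4.10526
Exponent = (1.35 - 1)/1.35 = 0.259259
(P2/P1)^exp - 1 = 4.10526^0.259259 - 1 = 0.442162
W = 11.1 * 1.35 / 0.35 * 8.314 * 330.15 / 16 * 0.442162 = 3248

3248 kW
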